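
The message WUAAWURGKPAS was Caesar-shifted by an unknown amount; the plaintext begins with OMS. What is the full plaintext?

OMSSOMJYCHSK

From the crib: W(22)−O(14)=8, so the shift is 8.
Subtract 8 from each ciphertext letter:
W(22): 22−8=14 → O
U(20): 20−8=12 → M
A(0): 0−8=-8≡18 → S
A(0): 0−8=-8≡18 → S
W(22): 22−8=14 → O
U(20): 20−8=12 → M
R(17): 17−8=9 → J
G(6): 6−8=-2≡24 → Y
K(10): 10−8=2 → C
P(15): 15−8=7 → H
A(0): 0−8=-8≡18 → S
S(18): 18−8=10 → K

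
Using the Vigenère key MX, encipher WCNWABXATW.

IZZTMYJXFT

Repeat the key across the message: MXMXMXMXMX
W(22)+M(12): 34≡8 → I
C(2)+X(23): 25 → Z
N(13)+M(12): 25 → Z
W(22)+X(23): 45≡19 → T
A(0)+M(12): 12 → M
B(1)+X(23): 24 → Y
X(23)+M(12): 35≡9 → J
A(0)+X(23): 23 → X
T(19)+M(12): 31≡5 → F
W(22)+X(23): 45≡19 → T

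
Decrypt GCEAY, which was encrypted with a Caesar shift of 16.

QMOKI

G(6): 6−16=-10≡16 → Q
C(2): 2−16=-14≡12 → M
E(4): 4−16=-12≡14 → O
A(0): 0−16=-16≡10 → K
Y(24): 24−16=8 → I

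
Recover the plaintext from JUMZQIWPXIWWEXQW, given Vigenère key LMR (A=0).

YIVOERLDGXKFTLZL

Repeat the key across the ciphertext: LMRLMRLMRLMRLMRL
J(9)−L(11): -2≡24 → Y
U(20)−M(12): 8 → I
M(12)−R(17): -5≡21 → V
Z(25)−L(11): 14 → O
Q(16)−M(12): 4 → E
I(8)−R(17): -9≡17 → R
W(22)−L(11): 11 → L
P(15)−M(12): 3 → D
X(23)−R(17): 6 → G
I(8)−L(11): -3≡23 → X
W(22)−M(12): 10 → K
W(22)−R(17): 5 → F
E(4)−L(11): -7≡19 → T
X(23)−M(12): 11 → L
Q(16)−R(17): -1≡25 → Z
W(22)−L(11): 11 → L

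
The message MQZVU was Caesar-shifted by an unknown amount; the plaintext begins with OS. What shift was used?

24

From the crib: M(12)−O(14)=-2≡24, so the shift is 24.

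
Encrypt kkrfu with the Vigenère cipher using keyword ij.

stzoc

Repeat the key across the message: ijiji
k(10)+i(8): 18 → s
k(10)+j(9): 19 → t
r(17)+i(8): 25 → z
f(5)+j(9): 14 → o
u(20)+i(8): 28≡2 → c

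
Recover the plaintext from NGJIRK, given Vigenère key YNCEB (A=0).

PTHEQM

Repeat the key across the ciphertext: YNCEBY
N(13)−Y(24): -11≡15 → P
G(6)−N(13): -7≡19 → T
J(9)−C(2): 7 → H
I(8)−E(4): 4 → E
R(17)−B(1): 16 → Q
K(10)−Y(24): -14≡12 → M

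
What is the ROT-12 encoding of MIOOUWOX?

M(12): 12+12=24 → Y
I(8): 8+12=20 → U
O(14): 14+12=26≡0 → A
O(14): 14+12=26≡0 → A
U(20): 20+12=32≡6 → G
W(22): 22+12=34≡8 → I
O(14): 14+12=26≡0 → A
X(23): 23+12=35≡9 → J

YUAAGIAJ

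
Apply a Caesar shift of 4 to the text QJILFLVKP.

Q(16): 16+4=20 → U
J(9): 9+4=13 → N
I(8): 8+4=12 → M
L(11): 11+4=15 → P
F(5): 5+4=9 → J
L(11): 11+4=15 → P
V(21): 21+4=25 → Z
K(10): 10+4=14 → O
P(15): 15+4=19 → T

UNMPJPZOT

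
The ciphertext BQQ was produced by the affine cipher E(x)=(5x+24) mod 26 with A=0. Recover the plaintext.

The inverse of 5 mod 26 is 21, since 5·21=105≡1. Apply D(y)=21·(y−24) mod 26:
B(1): 21·(1−24)=-483≡11 → L
Q(16): 21·(16−24)=-168≡14 → O
Q(16): 21·(16−24)=-168≡14 → O

LOO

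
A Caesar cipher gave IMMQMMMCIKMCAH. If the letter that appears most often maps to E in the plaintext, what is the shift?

The most frequent ciphertext letter is M (appears 6 times).
M is position 12; E is position 4.
Shift = 8.

8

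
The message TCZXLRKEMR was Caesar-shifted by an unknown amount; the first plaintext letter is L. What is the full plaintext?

LURPDJCWEJ

From the crib: T(19)−L(11)=8, so the shift is 8.
Subtract 8 from each ciphertext letter:
T(19): 19−8=11 → L
C(2): 2−8=-6≡20 → U
Z(25): 25−8=17 → R
X(23): 23−8=15 → P
L(11): 11−8=3 → D
R(17): 17−8=9 → J
K(10): 10−8=2 → C
E(4): 4−8=-4≡22 → W
M(12): 12−8=4 → E
R(17): 17−8=9 → J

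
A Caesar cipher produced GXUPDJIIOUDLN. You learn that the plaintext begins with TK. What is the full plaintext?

From the crib: G(6)−T(19)=-13≡13, so the shift is 13.
Subtract 13 from each ciphertext letter:
G(6): 6−13=-7≡19 → T
X(23): 23−13=10 → K
U(20): 20−13=7 → H
P(15): 15−13=2 → C
D(3): 3−13=-10≡16 → Q
J(9): 9−13=-4≡22 → W
I(8): 8−13=-5≡21 → V
I(8): 8−13=-5≡21 → V
O(14): 14−13=1 → B
U(20): 20−13=7 → H
D(3): 3−13=-10≡16 → Q
L(11): 11−13=-2≡24 → Y
N(13): 13−13=0 → A

TKHCQWVVBHQYA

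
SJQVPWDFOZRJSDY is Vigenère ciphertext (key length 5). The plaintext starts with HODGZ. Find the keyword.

LVNPQ

Subtract each crib letter from the matching ciphertext letter (mod 26):
S(18)−H(7)=11 → L
J(9)−O(14)=-5≡21 → V
Q(16)−D(3)=13 → N
V(21)−G(6)=15 → P
P(15)−Z(25)=-10≡16 → Q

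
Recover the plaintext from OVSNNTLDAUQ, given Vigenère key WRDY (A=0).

Repeat the key across the ciphertext: WRDYWRDYWRD
O(14)−W(22): -8≡18 → S
V(21)−R(17): 4 → E
S(18)−D(3): 15 → P
N(13)−Y(24): -11≡15 → P
N(13)−W(22): -9≡17 → R
T(19)−R(17): 2 → C
L(11)−D(3): 8 → I
D(3)−Y(24): -21≡5 → F
A(0)−W(22): -22≡4 → E
U(20)−R(17): 3 → D
Q(16)−D(3): 13 → N

SEPPRCIFEDN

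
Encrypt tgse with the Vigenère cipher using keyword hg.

amzk

Repeat the key across the message: hghg
t(19)+h(7): 26≡0 → a
g(6)+g(6): 12 → m
s(18)+h(7): 25 → z
e(4)+g(6): 10 → k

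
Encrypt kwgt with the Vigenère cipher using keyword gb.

qxmu

Repeat the key across the message: gbgb
k(10)+g(6): 16 → q
w(22)+b(1): 23 → x
g(6)+g(6): 12 → m
t(19)+b(1): 20 → u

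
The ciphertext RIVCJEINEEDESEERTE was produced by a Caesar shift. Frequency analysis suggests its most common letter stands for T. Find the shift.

The most frequent ciphertext letter is E (appears 7 times).
E is position 4; T is position 19.
Shift = -15≡11.

11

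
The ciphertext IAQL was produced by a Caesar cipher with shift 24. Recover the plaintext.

I(8): 8−24=-16≡10 → K
A(0): 0−24=-24≡2 → C
Q(16): 16−24=-8≡18 → S
L(11): 11−24=-13≡13 → N

KCSN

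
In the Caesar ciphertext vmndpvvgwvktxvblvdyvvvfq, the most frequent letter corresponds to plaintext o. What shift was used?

The most frequent ciphertext letter is v (appears 9 times).
v is position 21; o is position 14.
Shift = 7.

7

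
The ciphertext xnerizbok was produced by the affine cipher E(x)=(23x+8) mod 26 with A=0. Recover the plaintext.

The inverse of 23 mod 26 is 17, since 23·17=391≡1. Apply D(y)=17·(y−8) mod 26:
x(23): 17·(23−8)=255≡21 → v
n(13): 17·(13−8)=85≡7 → h
e(4): 17·(4−8)=-68≡10 → k
r(17): 17·(17−8)=153≡23 → x
i(8): 17·(8−8)=0 → a
z(25): 17·(25−8)=289≡3 → d
b(1): 17·(1−8)=-119≡11 → l
o(14): 17·(14−8)=102≡24 → y
k(10): 17·(10−8)=34≡8 → i

vhkxadlyi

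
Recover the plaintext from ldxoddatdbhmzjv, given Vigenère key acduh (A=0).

lbuuwdyqjuhkwpo

Repeat the key across the ciphertext: acduhacduhacduh
l(11)−a(0): 11 → l
d(3)−c(2): 1 → b
x(23)−d(3): 20 → u
o(14)−u(20): -6≡20 → u
d(3)−h(7): -4≡22 → w
d(3)−a(0): 3 → d
a(0)−c(2): -2≡24 → y
t(19)−d(3): 16 → q
d(3)−u(20): -17≡9 → j
b(1)−h(7): -6≡20 → u
h(7)−a(0): 7 → h
m(12)−c(2): 10 → k
z(25)−d(3): 22 → w
j(9)−u(20): -11≡15 → p
v(21)−h(7): 14 → o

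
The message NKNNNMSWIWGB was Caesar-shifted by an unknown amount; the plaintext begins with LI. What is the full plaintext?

From the crib: N(13)−L(11)=2, so the shift is 2.
Subtract 2 from each ciphertext letter:
N(13): 13−2=11 → L
K(10): 10−2=8 → I
N(13): 13−2=11 → L
N(13): 13−2=11 → L
N(13): 13−2=11 → L
M(12): 12−2=10 → K
S(18): 18−2=16 → Q
W(22): 22−2=20 → U
I(8): 8−2=6 → G
W(22): 22−2=20 → U
G(6): 6−2=4 → E
B(1): 1−2=-1≡25 → Z

LILLLKQUGUEZ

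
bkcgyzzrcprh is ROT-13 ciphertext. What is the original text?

oxptlmmepceu

b(1): 1−13=-12≡14 → o
k(10): 10−13=-3≡23 → x
c(2): 2−13=-11≡15 → p
g(6): 6−13=-7≡19 → t
y(24): 24−13=11 → l
z(25): 25−13=12 → m
z(25): 25−13=12 → m
r(17): 17−13=4 → e
c(2): 2−13=-11≡15 → p
p(15): 15−13=2 → c
r(17): 17−13=4 → e
h(7): 7−13=-6≡20 → u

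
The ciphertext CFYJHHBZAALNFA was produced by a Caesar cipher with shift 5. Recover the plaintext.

XATECCWUVVGIAV

C(2): 2−5=-3≡23 → X
F(5): 5−5=0 → A
Y(24): 24−5=19 → T
J(9): 9−5=4 → E
H(7): 7−5=2 → C
H(7): 7−5=2 → C
B(1): 1−5=-4≡22 → W
Z(25): 25−5=20 → U
A(0): 0−5=-5≡21 → V
A(0): 0−5=-5≡21 → V
L(11): 11−5=6 → G
N(13): 13−5=8 → I
F(5): 5−5=0 → A
A(0): 0−5=-5≡21 → V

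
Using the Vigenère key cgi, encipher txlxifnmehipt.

Repeat the key across the message: cgicgicgicgic
t(19)+c(2): 21 → v
x(23)+g(6): 29≡3 → d
l(11)+i(8): 19 → t
x(23)+c(2): 25 → z
i(8)+g(6): 14 → o
f(5)+i(8): 13 → n
n(13)+c(2): 15 → p
m(12)+g(6): 18 → s
e(4)+i(8): 12 → m
h(7)+c(2): 9 → j
i(8)+g(6): 14 → o
p(15)+i(8): 23 → x
t(19)+c(2): 21 → v

vdtzonpsmjoxv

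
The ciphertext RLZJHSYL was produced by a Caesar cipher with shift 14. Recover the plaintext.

R(17): 17−14=3 → D
L(11): 11−14=-3≡23 → X
Z(25): 25−14=11 → L
J(9): 9−14=-5≡21 → V
H(7): 7−14=-7≡19 → T
S(18): 18−14=4 → E
Y(24): 24−14=10 → K
L(11): 11−14=-3≡23 → X

DXLVTEKX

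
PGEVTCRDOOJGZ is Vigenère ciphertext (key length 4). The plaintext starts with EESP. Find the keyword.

Subtract each crib letter from the matching ciphertext letter (mod 26):
P(15)−E(4)=11 → L
G(6)−E(4)=2 → C
E(4)−S(18)=-14≡12 → M
V(21)−P(15)=6 → G

LCMG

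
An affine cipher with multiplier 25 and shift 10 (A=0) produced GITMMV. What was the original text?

The inverse of 25 mod 26 is 25, since 25·25=625≡1. Apply D(y)=25·(y−10) mod 26:
G(6): 25·(6−10)=-100≡4 → E
I(8): 25·(8−10)=-50≡2 → C
T(19): 25·(19−10)=225≡17 → R
M(12): 25·(12−10)=50≡24 → Y
M(12): 25·(12−10)=50≡24 → Y
V(21): 25·(21−10)=275≡15 → P

ECRYYP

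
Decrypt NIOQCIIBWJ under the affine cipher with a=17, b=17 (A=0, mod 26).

The inverse of 17 mod 26 is 23, since 17·23=391≡1. Apply D(y)=23·(y−17) mod 26:
N(13): 23·(13−17)=-92≡12 → M
I(8): 23·(8−17)=-207≡1 → B
O(14): 23·(14−17)=-69≡9 → J
Q(16): 23·(16−17)=-23≡3 → D
C(2): 23·(2−17)=-345≡19 → T
I(8): 23·(8−17)=-207≡1 → B
I(8): 23·(8−17)=-207≡1 → B
B(1): 23·(1−17)=-368≡22 → W
W(22): 23·(22−17)=115≡11 → L
J(9): 23·(9−17)=-184≡24 → Y

MBJDTBBWLY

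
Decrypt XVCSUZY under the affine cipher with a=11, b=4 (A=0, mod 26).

XLOGSJQ

The inverse of 11 mod 26 is 19, since 11·19=209≡1. Apply D(y)=19·(y−4) mod 26:
X(23): 19·(23−4)=361≡23 → X
V(21): 19·(21−4)=323≡11 → L
C(2): 19·(2−4)=-38≡14 → O
S(18): 19·(18−4)=266≡6 → G
U(20): 19·(20−4)=304≡18 → S
Z(25): 19·(25−4)=399≡9 → J
Y(24): 19·(24−4)=380≡16 → Q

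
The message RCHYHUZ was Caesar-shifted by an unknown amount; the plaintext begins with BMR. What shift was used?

16

From the crib: R(17)−B(1)=16, so the shift is 16.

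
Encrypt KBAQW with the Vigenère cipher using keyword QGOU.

Repeat the key across the message: QGOUQ
K(10)+Q(16): 26≡0 → A
B(1)+G(6): 7 → H
A(0)+O(14): 14 → O
Q(16)+U(20): 36≡10 → K
W(22)+Q(16): 38≡12 → M

AHOKM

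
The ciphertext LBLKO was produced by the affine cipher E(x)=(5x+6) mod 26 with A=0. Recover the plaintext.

BZBGM

The inverse of 5 mod 26 is 21, since 5·21=105≡1. Apply D(y)=21·(y−6) mod 26:
L(11): 21·(11−6)=105≡1 → B
B(1): 21·(1−6)=-105≡25 → Z
L(11): 21·(11−6)=105≡1 → B
K(10): 21·(10−6)=84≡6 → G
O(14): 21·(14−6)=168≡12 → M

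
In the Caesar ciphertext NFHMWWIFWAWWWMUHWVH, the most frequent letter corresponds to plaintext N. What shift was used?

The most frequent ciphertext letter is W (appears 7 times).
W is position 22; N is position 13.
Shift = 9.

9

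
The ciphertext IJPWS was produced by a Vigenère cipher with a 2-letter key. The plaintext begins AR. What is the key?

IS

Subtract each crib letter from the matching ciphertext letter (mod 26):
I(8)−A(0)=8 → I
J(9)−R(17)=-8≡18 → S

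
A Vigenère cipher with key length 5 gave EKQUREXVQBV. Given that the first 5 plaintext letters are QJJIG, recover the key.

OBHML

Subtract each crib letter from the matching ciphertext letter (mod 26):
E(4)−Q(16)=-12≡14 → O
K(10)−J(9)=1 → B
Q(16)−J(9)=7 → H
U(20)−I(8)=12 → M
R(17)−G(6)=11 → L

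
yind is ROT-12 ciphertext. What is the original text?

mwbr

y(24): 24−12=12 → m
i(8): 8−12=-4≡22 → w
n(13): 13−12=1 → b
d(3): 3−12=-9≡17 → r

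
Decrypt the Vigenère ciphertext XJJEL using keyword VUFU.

CPEKQ

Repeat the key across the ciphertext: VUFUV
X(23)−V(21): 2 → C
J(9)−U(20): -11≡15 → P
J(9)−F(5): 4 → E
E(4)−U(20): -16≡10 → K
L(11)−V(21): -10≡16 → Q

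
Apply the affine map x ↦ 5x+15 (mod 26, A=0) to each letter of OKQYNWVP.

O(14): 5·14+15=85≡7 → H
K(10): 5·10+15=65≡13 → N
Q(16): 5·16+15=95≡17 → R
Y(24): 5·24+15=135≡5 → F
N(13): 5·13+15=80≡2 → C
W(22): 5·22+15=125≡21 → V
V(21): 5·21+15=120≡16 → Q
P(15): 5·15+15=90≡12 → M

HNRFCVQM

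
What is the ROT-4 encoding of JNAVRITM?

NREZVMXQ

J(9): 9+4=13 → N
N(13): 13+4=17 → R
A(0): 0+4=4 → E
V(21): 21+4=25 → Z
R(17): 17+4=21 → V
I(8): 8+4=12 → M
T(19): 19+4=23 → X
M(12): 12+4=16 → Q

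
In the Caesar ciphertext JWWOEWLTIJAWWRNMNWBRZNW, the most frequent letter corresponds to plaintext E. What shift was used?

18

The most frequent ciphertext letter is W (appears 7 times).
W is position 22; E is position 4.
Shift = 18.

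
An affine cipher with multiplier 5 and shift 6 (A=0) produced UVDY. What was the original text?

IDPO

The inverse of 5 mod 26 is 21, since 5·21=105≡1. Apply D(y)=21·(y−6) mod 26:
U(20): 21·(20−6)=294≡8 → I
V(21): 21·(21−6)=315≡3 → D
D(3): 21·(3−6)=-63≡15 → P
Y(24): 21·(24−6)=378≡14 → O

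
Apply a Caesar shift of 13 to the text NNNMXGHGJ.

N(13): 13+13=26≡0 → A
N(13): 13+13=26≡0 → A
N(13): 13+13=26≡0 → A
M(12): 12+13=25 → Z
X(23): 23+13=36≡10 → K
G(6): 6+13=19 → T
H(7): 7+13=20 → U
G(6): 6+13=19 → T
J(9): 9+13=22 → W

AAAZKTUTW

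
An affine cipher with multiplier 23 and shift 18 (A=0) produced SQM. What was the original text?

The inverse of 23 mod 26 is 17, since 23·17=391≡1. Apply D(y)=17·(y−18) mod 26:
S(18): 17·(18−18)=0 → A
Q(16): 17·(16−18)=-34≡18 → S
M(12): 17·(12−18)=-102≡2 → C

ASC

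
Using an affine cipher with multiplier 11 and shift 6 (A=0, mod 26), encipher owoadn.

o(14): 11·14+6=160≡4 → e
w(22): 11·22+6=248≡14 → o
o(14): 11·14+6=160≡4 → e
a(0): 11·0+6=6 → g
d(3): 11·3+6=39≡13 → n
n(13): 11·13+6=149≡19 → t

eoegnt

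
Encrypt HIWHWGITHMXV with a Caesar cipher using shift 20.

BCQBQACNBGRP

H(7): 7+20=27≡1 → B
I(8): 8+20=28≡2 → C
W(22): 22+20=42≡16 → Q
H(7): 7+20=27≡1 → B
W(22): 22+20=42≡16 → Q
G(6): 6+20=26≡0 → A
I(8): 8+20=28≡2 → C
T(19): 19+20=39≡13 → N
H(7): 7+20=27≡1 → B
M(12): 12+20=32≡6 → G
X(23): 23+20=43≡17 → R
V(21): 21+20=41≡15 → P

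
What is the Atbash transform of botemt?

b(1) → y(24)
o(14) → l(11)
t(19) → g(6)
e(4) → v(21)
m(12) → n(13)
t(19) → g(6)

ylgvng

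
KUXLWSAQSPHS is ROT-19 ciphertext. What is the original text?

RBESDZHXZWOZ

K(10): 10−19=-9≡17 → R
U(20): 20−19=1 → B
X(23): 23−19=4 → E
L(11): 11−19=-8≡18 → S
W(22): 22−19=3 → D
S(18): 18−19=-1≡25 → Z
A(0): 0−19=-19≡7 → H
Q(16): 16−19=-3≡23 → X
S(18): 18−19=-1≡25 → Z
P(15): 15−19=-4≡22 → W
H(7): 7−19=-12≡14 → O
S(18): 18−19=-1≡25 → Z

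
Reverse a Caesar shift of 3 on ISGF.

I(8): 8−3=5 → F
S(18): 18−3=15 → P
G(6): 6−3=3 → D
F(5): 5−3=2 → C

FPDC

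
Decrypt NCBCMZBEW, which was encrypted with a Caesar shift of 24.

PEDEOBDGY

N(13): 13−24=-11≡15 → P
C(2): 2−24=-22≡4 → E
B(1): 1−24=-23≡3 → D
C(2): 2−24=-22≡4 → E
M(12): 12−24=-12≡14 → O
Z(25): 25−24=1 → B
B(1): 1−24=-23≡3 → D
E(4): 4−24=-20≡6 → G
W(22): 22−24=-2≡24 → Y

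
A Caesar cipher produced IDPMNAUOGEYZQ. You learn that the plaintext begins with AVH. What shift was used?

8

From the crib: I(8)−A(0)=8, so the shift is 8.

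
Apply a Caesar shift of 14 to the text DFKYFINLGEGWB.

D(3): 3+14=17 → R
F(5): 5+14=19 → T
K(10): 10+14=24 → Y
Y(24): 24+14=38≡12 → M
F(5): 5+14=19 → T
I(8): 8+14=22 → W
N(13): 13+14=27≡1 → B
L(11): 11+14=25 → Z
G(6): 6+14=20 → U
E(4): 4+14=18 → S
G(6): 6+14=20 → U
W(22): 22+14=36≡10 → K
B(1): 1+14=15 → P

RTYMTWBZUSUKP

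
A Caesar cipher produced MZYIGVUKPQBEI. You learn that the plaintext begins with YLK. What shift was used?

14

From the crib: M(12)−Y(24)=-12≡14, so the shift is 14.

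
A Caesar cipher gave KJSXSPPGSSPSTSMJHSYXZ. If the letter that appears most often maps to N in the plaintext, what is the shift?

The most frequent ciphertext letter is S (appears 7 times).
S is position 18; N is position 13.
Shift = 5.

5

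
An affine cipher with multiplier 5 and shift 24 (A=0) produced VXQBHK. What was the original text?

The inverse of 5 mod 26 is 21, since 5·21=105≡1. Apply D(y)=21·(y−24) mod 26:
V(21): 21·(21−24)=-63≡15 → P
X(23): 21·(23−24)=-21≡5 → F
Q(16): 21·(16−24)=-168≡14 → O
B(1): 21·(1−24)=-483≡11 → L
H(7): 21·(7−24)=-357≡7 → H
K(10): 21·(10−24)=-294≡18 → S

PFOLHS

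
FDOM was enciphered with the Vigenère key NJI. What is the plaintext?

SUGZ

Repeat the key across the ciphertext: NJIN
F(5)−N(13): -8≡18 → S
D(3)−J(9): -6≡20 → U
O(14)−I(8): 6 → G
M(12)−N(13): -1≡25 → Z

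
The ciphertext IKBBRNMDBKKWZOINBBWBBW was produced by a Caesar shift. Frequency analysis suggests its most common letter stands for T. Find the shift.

The most frequent ciphertext letter is B (appears 7 times).
B is position 1; T is position 19.
Shift = -18≡8.

8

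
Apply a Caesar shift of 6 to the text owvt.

ucbz

o(14): 14+6=20 → u
w(22): 22+6=28≡2 → c
v(21): 21+6=27≡1 → b
t(19): 19+6=25 → z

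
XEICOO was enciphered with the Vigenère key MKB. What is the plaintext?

Repeat the key across the ciphertext: MKBMKB
X(23)−M(12): 11 → L
E(4)−K(10): -6≡20 → U
I(8)−B(1): 7 → H
C(2)−M(12): -10≡16 → Q
O(14)−K(10): 4 → E
O(14)−B(1): 13 → N

LUHQEN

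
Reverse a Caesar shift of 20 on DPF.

D(3): 3−20=-17≡9 → J
P(15): 15−20=-5≡21 → V
F(5): 5−20=-15≡11 → L

JVL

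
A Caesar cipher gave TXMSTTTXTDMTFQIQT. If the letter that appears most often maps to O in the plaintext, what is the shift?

The most frequent ciphertext letter is T (appears 7 times).
T is position 19; O is position 14.
Shift = 5.

5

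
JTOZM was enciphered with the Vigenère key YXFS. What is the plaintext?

Repeat the key across the ciphertext: YXFSY
J(9)−Y(24): -15≡11 → L
T(19)−X(23): -4≡22 → W
O(14)−F(5): 9 → J
Z(25)−S(18): 7 → H
M(12)−Y(24): -12≡14 → O

LWJHO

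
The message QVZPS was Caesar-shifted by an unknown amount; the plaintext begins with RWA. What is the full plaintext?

From the crib: Q(16)−R(17)=-1≡25, so the shift is 25.
Subtract 25 from each ciphertext letter:
Q(16): 16−25=-9≡17 → R
V(21): 21−25=-4≡22 → W
Z(25): 25−25=0 → A
P(15): 15−25=-10≡16 → Q
S(18): 18−25=-7≡19 → T

RWAQT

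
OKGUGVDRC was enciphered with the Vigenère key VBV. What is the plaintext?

Repeat the key across the ciphertext: VBVVBVVBV
O(14)−V(21): -7≡19 → T
K(10)−B(1): 9 → J
G(6)−V(21): -15≡11 → L
U(20)−V(21): -1≡25 → Z
G(6)−B(1): 5 → F
V(21)−V(21): 0 → A
D(3)−V(21): -18≡8 → I
R(17)−B(1): 16 → Q
C(2)−V(21): -19≡7 → H

TJLZFAIQH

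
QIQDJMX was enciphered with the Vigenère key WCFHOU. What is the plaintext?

UGLWVSB

Repeat the key across the ciphertext: WCFHOUW
Q(16)−W(22): -6≡20 → U
I(8)−C(2): 6 → G
Q(16)−F(5): 11 → L
D(3)−H(7): -4≡22 → W
J(9)−O(14): -5≡21 → V
M(12)−U(20): -8≡18 → S
X(23)−W(22): 1 → B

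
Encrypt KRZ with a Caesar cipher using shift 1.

K(10): 10+1=11 → L
R(17): 17+1=18 → S
Z(25): 25+1=26≡0 → A

LSA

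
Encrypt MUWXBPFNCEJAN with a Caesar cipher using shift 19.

M(12): 12+19=31≡5 → F
U(20): 20+19=39≡13 → N
W(22): 22+19=41≡15 → P
X(23): 23+19=42≡16 → Q
B(1): 1+19=20 → U
P(15): 15+19=34≡8 → I
F(5): 5+19=24 → Y
N(13): 13+19=32≡6 → G
C(2): 2+19=21 → V
E(4): 4+19=23 → X
J(9): 9+19=28≡2 → C
A(0): 0+19=19 → T
N(13): 13+19=32≡6 → G

FNPQUIYGVXCTG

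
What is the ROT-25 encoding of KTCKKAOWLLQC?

K(10): 10+25=35≡9 → J
T(19): 19+25=44≡18 → S
C(2): 2+25=27≡1 → B
K(10): 10+25=35≡9 → J
K(10): 10+25=35≡9 → J
A(0): 0+25=25 → Z
O(14): 14+25=39≡13 → N
W(22): 22+25=47≡21 → V
L(11): 11+25=36≡10 → K
L(11): 11+25=36≡10 → K
Q(16): 16+25=41≡15 → P
C(2): 2+25=27≡1 → B

JSBJJZNVKKPB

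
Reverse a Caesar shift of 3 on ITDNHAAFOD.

FQAKEXXCLA

I(8): 8−3=5 → F
T(19): 19−3=16 → Q
D(3): 3−3=0 → A
N(13): 13−3=10 → K
H(7): 7−3=4 → E
A(0): 0−3=-3≡23 → X
A(0): 0−3=-3≡23 → X
F(5): 5−3=2 → C
O(14): 14−3=11 → L
D(3): 3−3=0 → A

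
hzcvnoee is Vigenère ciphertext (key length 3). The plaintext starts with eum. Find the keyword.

dfq

Subtract each crib letter from the matching ciphertext letter (mod 26):
h(7)−e(4)=3 → d
z(25)−u(20)=5 → f
c(2)−m(12)=-10≡16 → q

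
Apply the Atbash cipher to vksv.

v(21) → e(4)
k(10) → p(15)
s(18) → h(7)
v(21) → e(4)

ephe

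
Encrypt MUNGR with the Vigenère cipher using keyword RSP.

Repeat the key across the message: RSPRS
M(12)+R(17): 29≡3 → D
U(20)+S(18): 38≡12 → M
N(13)+P(15): 28≡2 → C
G(6)+R(17): 23 → X
R(17)+S(18): 35≡9 → J

DMCXJ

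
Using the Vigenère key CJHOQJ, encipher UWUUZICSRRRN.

Repeat the key across the message: CJHOQJCJHOQJ
U(20)+C(2): 22 → W
W(22)+J(9): 31≡5 → F
U(20)+H(7): 27≡1 → B
U(20)+O(14): 34≡8 → I
Z(25)+Q(16): 41≡15 → P
I(8)+J(9): 17 → R
C(2)+C(2): 4 → E
S(18)+J(9): 27≡1 → B
R(17)+H(7): 24 → Y
R(17)+O(14): 31≡5 → F
R(17)+Q(16): 33≡7 → H
N(13)+J(9): 22 → W

WFBIPREBYFHW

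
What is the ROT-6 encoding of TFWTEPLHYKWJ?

T(19): 19+6=25 → Z
F(5): 5+6=11 → L
W(22): 22+6=28≡2 → C
T(19): 19+6=25 → Z
E(4): 4+6=10 → K
P(15): 15+6=21 → V
L(11): 11+6=17 → R
H(7): 7+6=13 → N
Y(24): 24+6=30≡4 → E
K(10): 10+6=16 → Q
W(22): 22+6=28≡2 → C
J(9): 9+6=15 → P

ZLCZKVRNEQCP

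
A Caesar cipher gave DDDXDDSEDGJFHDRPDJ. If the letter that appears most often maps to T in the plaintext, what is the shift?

The most frequent ciphertext letter is D (appears 8 times).
D is position 3; T is position 19.
Shift = -16≡10.

10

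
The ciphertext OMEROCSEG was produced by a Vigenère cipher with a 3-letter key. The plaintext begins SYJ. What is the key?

WOV

Subtract each crib letter from the matching ciphertext letter (mod 26):
O(14)−S(18)=-4≡22 → W
M(12)−Y(24)=-12≡14 → O
E(4)−J(9)=-5≡21 → V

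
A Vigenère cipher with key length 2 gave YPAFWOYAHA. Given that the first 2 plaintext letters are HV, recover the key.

Subtract each crib letter from the matching ciphertext letter (mod 26):
Y(24)−H(7)=17 → R
P(15)−V(21)=-6≡20 → U

RU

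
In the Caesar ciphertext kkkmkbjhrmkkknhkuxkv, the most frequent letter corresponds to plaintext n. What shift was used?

The most frequent ciphertext letter is k (appears 9 times).
k is position 10; n is position 13.
Shift = -3≡23.

23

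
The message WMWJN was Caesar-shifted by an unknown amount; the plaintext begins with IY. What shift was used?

From the crib: W(22)−I(8)=14, so the shift is 14.

14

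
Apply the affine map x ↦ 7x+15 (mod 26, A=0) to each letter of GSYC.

G(6): 7·6+15=57≡5 → F
S(18): 7·18+15=141≡11 → L
Y(24): 7·24+15=183≡1 → B
C(2): 7·2+15=29≡3 → D

FLBD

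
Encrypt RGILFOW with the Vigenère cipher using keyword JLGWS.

Repeat the key across the message: JLGWSJL
R(17)+J(9): 26≡0 → A
G(6)+L(11): 17 → R
I(8)+G(6): 14 → O
L(11)+W(22): 33≡7 → H
F(5)+S(18): 23 → X
O(14)+J(9): 23 → X
W(22)+L(11): 33≡7 → H

AROHXXH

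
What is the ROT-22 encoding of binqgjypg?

xejmcfulc

b(1): 1+22=23 → x
i(8): 8+22=30≡4 → e
n(13): 13+22=35≡9 → j
q(16): 16+22=38≡12 → m
g(6): 6+22=28≡2 → c
j(9): 9+22=31≡5 → f
y(24): 24+22=46≡20 → u
p(15): 15+22=37≡11 → l
g(6): 6+22=28≡2 → c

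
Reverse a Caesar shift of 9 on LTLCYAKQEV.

CKCTPRBHVM

L(11): 11−9=2 → C
T(19): 19−9=10 → K
L(11): 11−9=2 → C
C(2): 2−9=-7≡19 → T
Y(24): 24−9=15 → P
A(0): 0−9=-9≡17 → R
K(10): 10−9=1 → B
Q(16): 16−9=7 → H
E(4): 4−9=-5≡21 → V
V(21): 21−9=12 → M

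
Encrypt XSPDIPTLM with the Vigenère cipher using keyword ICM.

FUBLKBBNY

Repeat the key across the message: ICMICMICM
X(23)+I(8): 31≡5 → F
S(18)+C(2): 20 → U
P(15)+M(12): 27≡1 → B
D(3)+I(8): 11 → L
I(8)+C(2): 10 → K
P(15)+M(12): 27≡1 → B
T(19)+I(8): 27≡1 → B
L(11)+C(2): 13 → N
M(12)+M(12): 24 → Y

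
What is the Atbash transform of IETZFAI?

I(8) → R(17)
E(4) → V(21)
T(19) → G(6)
Z(25) → A(0)
F(5) → U(20)
A(0) → Z(25)
I(8) → R(17)

RVGAUZR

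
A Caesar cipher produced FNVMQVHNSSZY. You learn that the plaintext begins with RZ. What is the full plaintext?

RZHYCHTZEELK

From the crib: F(5)−R(17)=-12≡14, so the shift is 14.
Subtract 14 from each ciphertext letter:
F(5): 5−14=-9≡17 → R
N(13): 13−14=-1≡25 → Z
V(21): 21−14=7 → H
M(12): 12−14=-2≡24 → Y
Q(16): 16−14=2 → C
V(21): 21−14=7 → H
H(7): 7−14=-7≡19 → T
N(13): 13−14=-1≡25 → Z
S(18): 18−14=4 → E
S(18): 18−14=4 → E
Z(25): 25−14=11 → L
Y(24): 24−14=10 → K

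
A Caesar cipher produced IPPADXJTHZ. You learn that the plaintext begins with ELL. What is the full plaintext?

From the crib: I(8)−E(4)=4, so the shift is 4.
Subtract 4 from each ciphertext letter:
I(8): 8−4=4 → E
P(15): 15−4=11 → L
P(15): 15−4=11 → L
A(0): 0−4=-4≡22 → W
D(3): 3−4=-1≡25 → Z
X(23): 23−4=19 → T
J(9): 9−4=5 → F
T(19): 19−4=15 → P
H(7): 7−4=3 → D
Z(25): 25−4=21 → V

ELLWZTFPDV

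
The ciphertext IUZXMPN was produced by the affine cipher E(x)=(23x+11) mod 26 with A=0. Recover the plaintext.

BXEWRQI

The inverse of 23 mod 26 is 17, since 23·17=391≡1. Apply D(y)=17·(y−11) mod 26:
I(8): 17·(8−11)=-51≡1 → B
U(20): 17·(20−11)=153≡23 → X
Z(25): 17·(25−11)=238≡4 → E
X(23): 17·(23−11)=204≡22 → W
M(12): 17·(12−11)=17 → R
P(15): 17·(15−11)=68≡16 → Q
N(13): 17·(13−11)=34≡8 → I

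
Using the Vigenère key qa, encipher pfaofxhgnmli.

ffqovxxgdmbi

Repeat the key across the message: qaqaqaqaqaqa
p(15)+q(16): 31≡5 → f
f(5)+a(0): 5 → f
a(0)+q(16): 16 → q
o(14)+a(0): 14 → o
f(5)+q(16): 21 → v
x(23)+a(0): 23 → x
h(7)+q(16): 23 → x
g(6)+a(0): 6 → g
n(13)+q(16): 29≡3 → d
m(12)+a(0): 12 → m
l(11)+q(16): 27≡1 → b
i(8)+a(0): 8 → i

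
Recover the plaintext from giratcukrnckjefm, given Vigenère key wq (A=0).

Repeat the key across the ciphertext: wqwqwqwqwqwqwqwq
g(6)−w(22): -16≡10 → k
i(8)−q(16): -8≡18 → s
r(17)−w(22): -5≡21 → v
a(0)−q(16): -16≡10 → k
t(19)−w(22): -3≡23 → x
c(2)−q(16): -14≡12 → m
u(20)−w(22): -2≡24 → y
k(10)−q(16): -6≡20 → u
r(17)−w(22): -5≡21 → v
n(13)−q(16): -3≡23 → x
c(2)−w(22): -20≡6 → g
k(10)−q(16): -6≡20 → u
j(9)−w(22): -13≡13 → n
e(4)−q(16): -12≡14 → o
f(5)−w(22): -17≡9 → j
m(12)−q(16): -4≡22 → w

ksvkxmyuvxgunojw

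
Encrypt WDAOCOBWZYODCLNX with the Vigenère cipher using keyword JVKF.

Repeat the key across the message: JVKFJVKFJVKFJVKF
W(22)+J(9): 31≡5 → F
D(3)+V(21): 24 → Y
A(0)+K(10): 10 → K
O(14)+F(5): 19 → T
C(2)+J(9): 11 → L
O(14)+V(21): 35≡9 → J
B(1)+K(10): 11 → L
W(22)+F(5): 27≡1 → B
Z(25)+J(9): 34≡8 → I
Y(24)+V(21): 45≡19 → T
O(14)+K(10): 24 → Y
D(3)+F(5): 8 → I
C(2)+J(9): 11 → L
L(11)+V(21): 32≡6 → G
N(13)+K(10): 23 → X
X(23)+F(5): 28≡2 → C

FYKTLJLBITYILGXC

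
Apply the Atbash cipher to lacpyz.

ozxkba

l(11) → o(14)
a(0) → z(25)
c(2) → x(23)
p(15) → k(10)
y(24) → b(1)
z(25) → a(0)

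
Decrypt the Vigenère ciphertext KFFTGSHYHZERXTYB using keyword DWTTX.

HJMAJPLFOCBVEABY

Repeat the key across the ciphertext: DWTTXDWTTXDWTTXD
K(10)−D(3): 7 → H
F(5)−W(22): -17≡9 → J
F(5)−T(19): -14≡12 → M
T(19)−T(19): 0 → A
G(6)−X(23): -17≡9 → J
S(18)−D(3): 15 → P
H(7)−W(22): -15≡11 → L
Y(24)−T(19): 5 → F
H(7)−T(19): -12≡14 → O
Z(25)−X(23): 2 → C
E(4)−D(3): 1 → B
R(17)−W(22): -5≡21 → V
X(23)−T(19): 4 → E
T(19)−T(19): 0 → A
Y(24)−X(23): 1 → B
B(1)−D(3): -2≡24 → Y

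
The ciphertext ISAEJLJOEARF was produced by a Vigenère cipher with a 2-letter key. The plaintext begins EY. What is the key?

Subtract each crib letter from the matching ciphertext letter (mod 26):
I(8)−E(4)=4 → E
S(18)−Y(24)=-6≡20 → U

EU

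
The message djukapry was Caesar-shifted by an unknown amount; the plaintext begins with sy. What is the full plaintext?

syjzpegn

From the crib: d(3)−s(18)=-15≡11, so the shift is 11.
Subtract 11 from each ciphertext letter:
d(3): 3−11=-8≡18 → s
j(9): 9−11=-2≡24 → y
u(20): 20−11=9 → j
k(10): 10−11=-1≡25 → z
a(0): 0−11=-11≡15 → p
p(15): 15−11=4 → e
r(17): 17−11=6 → g
y(24): 24−11=13 → n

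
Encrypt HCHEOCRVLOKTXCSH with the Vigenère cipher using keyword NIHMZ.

UKOQNPZCXNXBEORU

Repeat the key across the message: NIHMZNIHMZNIHMZN
H(7)+N(13): 20 → U
C(2)+I(8): 10 → K
H(7)+H(7): 14 → O
E(4)+M(12): 16 → Q
O(14)+Z(25): 39≡13 → N
C(2)+N(13): 15 → P
R(17)+I(8): 25 → Z
V(21)+H(7): 28≡2 → C
L(11)+M(12): 23 → X
O(14)+Z(25): 39≡13 → N
K(10)+N(13): 23 → X
T(19)+I(8): 27≡1 → B
X(23)+H(7): 30≡4 → E
C(2)+M(12): 14 → O
S(18)+Z(25): 43≡17 → R
H(7)+N(13): 20 → U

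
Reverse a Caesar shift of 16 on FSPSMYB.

PCZCWIL

F(5): 5−16=-11≡15 → P
S(18): 18−16=2 → C
P(15): 15−16=-1≡25 → Z
S(18): 18−16=2 → C
M(12): 12−16=-4≡22 → W
Y(24): 24−16=8 → I
B(1): 1−16=-15≡11 → L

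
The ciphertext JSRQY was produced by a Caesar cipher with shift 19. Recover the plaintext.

QZYXF

J(9): 9−19=-10≡16 → Q
S(18): 18−19=-1≡25 → Z
R(17): 17−19=-2≡24 → Y
Q(16): 16−19=-3≡23 → X
Y(24): 24−19=5 → F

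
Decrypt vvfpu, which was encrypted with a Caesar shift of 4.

v(21): 21−4=17 → r
v(21): 21−4=17 → r
f(5): 5−4=1 → b
p(15): 15−4=11 → l
u(20): 20−4=16 → q

rrblq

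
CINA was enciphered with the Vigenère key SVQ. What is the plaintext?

KNXI

Repeat the key across the ciphertext: SVQS
C(2)−S(18): -16≡10 → K
I(8)−V(21): -13≡13 → N
N(13)−Q(16): -3≡23 → X
A(0)−S(18): -18≡8 → I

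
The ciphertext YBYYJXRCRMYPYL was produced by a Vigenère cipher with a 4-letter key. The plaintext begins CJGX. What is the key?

WSSB

Subtract each crib letter from the matching ciphertext letter (mod 26):
Y(24)−C(2)=22 → W
B(1)−J(9)=-8≡18 → S
Y(24)−G(6)=18 → S
Y(24)−X(23)=1 → B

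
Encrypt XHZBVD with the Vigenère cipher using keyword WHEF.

Repeat the key across the message: WHEFWH
X(23)+W(22): 45≡19 → T
H(7)+H(7): 14 → O
Z(25)+E(4): 29≡3 → D
B(1)+F(5): 6 → G
V(21)+W(22): 43≡17 → R
D(3)+H(7): 10 → K

TODGRK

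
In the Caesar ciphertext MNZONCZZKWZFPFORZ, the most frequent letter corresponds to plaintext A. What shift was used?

25

The most frequent ciphertext letter is Z (appears 5 times).
Z is position 25; A is position 0.
Shift = 25.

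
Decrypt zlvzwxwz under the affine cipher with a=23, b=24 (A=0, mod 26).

The inverse of 23 mod 26 is 17, since 23·17=391≡1. Apply D(y)=17·(y−24) mod 26:
z(25): 17·(25−24)=17 → r
l(11): 17·(11−24)=-221≡13 → n
v(21): 17·(21−24)=-51≡1 → b
z(25): 17·(25−24)=17 → r
w(22): 17·(22−24)=-34≡18 → s
x(23): 17·(23−24)=-17≡9 → j
w(22): 17·(22−24)=-34≡18 → s
z(25): 17·(25−24)=17 → r

rnbrsjsr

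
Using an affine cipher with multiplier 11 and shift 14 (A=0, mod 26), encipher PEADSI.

XGOVEY

P(15): 11·15+14=179≡23 → X
E(4): 11·4+14=58≡6 → G
A(0): 11·0+14=14 → O
D(3): 11·3+14=47≡21 → V
S(18): 11·18+14=212≡4 → E
I(8): 11·8+14=102≡24 → Y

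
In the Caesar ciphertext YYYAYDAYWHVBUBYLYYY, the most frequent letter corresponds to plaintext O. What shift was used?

The most frequent ciphertext letter is Y (appears 9 times).
Y is position 24; O is position 14.
Shift = 10.

10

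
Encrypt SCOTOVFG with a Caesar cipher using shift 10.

CMYDYFPQ

S(18): 18+10=28≡2 → C
C(2): 2+10=12 → M
O(14): 14+10=24 → Y
T(19): 19+10=29≡3 → D
O(14): 14+10=24 → Y
V(21): 21+10=31≡5 → F
F(5): 5+10=15 → P
G(6): 6+10=16 → Q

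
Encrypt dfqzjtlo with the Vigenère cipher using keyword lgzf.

Repeat the key across the message: lgzflgzf
d(3)+l(11): 14 → o
f(5)+g(6): 11 → l
q(16)+z(25): 41≡15 → p
z(25)+f(5): 30≡4 → e
j(9)+l(11): 20 → u
t(19)+g(6): 25 → z
l(11)+z(25): 36≡10 → k
o(14)+f(5): 19 → t

olpeuzkt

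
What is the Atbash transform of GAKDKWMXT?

TZPWPDNCG

G(6) → T(19)
A(0) → Z(25)
K(10) → P(15)
D(3) → W(22)
K(10) → P(15)
W(22) → D(3)
M(12) → N(13)
X(23) → C(2)
T(19) → G(6)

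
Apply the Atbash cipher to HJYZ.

SQBA

H(7) → S(18)
J(9) → Q(16)
Y(24) → B(1)
Z(25) → A(0)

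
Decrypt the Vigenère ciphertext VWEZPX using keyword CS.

Repeat the key across the ciphertext: CSCSCS
V(21)−C(2): 19 → T
W(22)−S(18): 4 → E
E(4)−C(2): 2 → C
Z(25)−S(18): 7 → H
P(15)−C(2): 13 → N
X(23)−S(18): 5 → F

TECHNF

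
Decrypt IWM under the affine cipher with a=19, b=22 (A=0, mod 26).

CAU

The inverse of 19 mod 26 is 11, since 19·11=209≡1. Apply D(y)=11·(y−22) mod 26:
I(8): 11·(8−22)=-154≡2 → C
W(22): 11·(22−22)=0 → A
M(12): 11·(12−22)=-110≡20 → U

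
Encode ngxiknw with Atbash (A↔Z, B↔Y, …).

mtcrpmd

n(13) → m(12)
g(6) → t(19)
x(23) → c(2)
i(8) → r(17)
k(10) → p(15)
n(13) → m(12)
w(22) → d(3)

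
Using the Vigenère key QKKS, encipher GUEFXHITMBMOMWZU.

Repeat the key across the message: QKKSQKKSQKKSQKKS
G(6)+Q(16): 22 → W
U(20)+K(10): 30≡4 → E
E(4)+K(10): 14 → O
F(5)+S(18): 23 → X
X(23)+Q(16): 39≡13 → N
H(7)+K(10): 17 → R
I(8)+K(10): 18 → S
T(19)+S(18): 37≡11 → L
M(12)+Q(16): 28≡2 → C
B(1)+K(10): 11 → L
M(12)+K(10): 22 → W
O(14)+S(18): 32≡6 → G
M(12)+Q(16): 28≡2 → C
W(22)+K(10): 32≡6 → G
Z(25)+K(10): 35≡9 → J
U(20)+S(18): 38≡12 → M

WEOXNRSLCLWGCGJM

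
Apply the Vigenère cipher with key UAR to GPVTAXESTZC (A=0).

APMNAOYSKTC

Repeat the key across the message: UARUARUARUA
G(6)+U(20): 26≡0 → A
P(15)+A(0): 15 → P
V(21)+R(17): 38≡12 → M
T(19)+U(20): 39≡13 → N
A(0)+A(0): 0 → A
X(23)+R(17): 40≡14 → O
E(4)+U(20): 24 → Y
S(18)+A(0): 18 → S
T(19)+R(17): 36≡10 → K
Z(25)+U(20): 45≡19 → T
C(2)+A(0): 2 → C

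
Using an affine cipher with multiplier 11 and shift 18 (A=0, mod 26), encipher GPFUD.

G(6): 11·6+18=84≡6 → G
P(15): 11·15+18=183≡1 → B
F(5): 11·5+18=73≡21 → V
U(20): 11·20+18=238≡4 → E
D(3): 11·3+18=51≡25 → Z

GBVEZ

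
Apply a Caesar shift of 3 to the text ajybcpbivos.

dmbefselyrv

a(0): 0+3=3 → d
j(9): 9+3=12 → m
y(24): 24+3=27≡1 → b
b(1): 1+3=4 → e
c(2): 2+3=5 → f
p(15): 15+3=18 → s
b(1): 1+3=4 → e
i(8): 8+3=11 → l
v(21): 21+3=24 → y
o(14): 14+3=17 → r
s(18): 18+3=21 → v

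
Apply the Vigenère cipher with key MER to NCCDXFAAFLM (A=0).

ZGTPBWMEWXQ

Repeat the key across the message: MERMERMERME
N(13)+M(12): 25 → Z
C(2)+E(4): 6 → G
C(2)+R(17): 19 → T
D(3)+M(12): 15 → P
X(23)+E(4): 27≡1 → B
F(5)+R(17): 22 → W
A(0)+M(12): 12 → M
A(0)+E(4): 4 → E
F(5)+R(17): 22 → W
L(11)+M(12): 23 → X
M(12)+E(4): 16 → Q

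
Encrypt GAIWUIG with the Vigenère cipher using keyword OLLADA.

Repeat the key across the message: OLLADAO
G(6)+O(14): 20 → U
A(0)+L(11): 11 → L
I(8)+L(11): 19 → T
W(22)+A(0): 22 → W
U(20)+D(3): 23 → X
I(8)+A(0): 8 → I
G(6)+O(14): 20 → U

ULTWXIU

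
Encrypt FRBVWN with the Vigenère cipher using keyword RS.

WJSNNF

Repeat the key across the message: RSRSRS
F(5)+R(17): 22 → W
R(17)+S(18): 35≡9 → J
B(1)+R(17): 18 → S
V(21)+S(18): 39≡13 → N
W(22)+R(17): 39≡13 → N
N(13)+S(18): 31≡5 → F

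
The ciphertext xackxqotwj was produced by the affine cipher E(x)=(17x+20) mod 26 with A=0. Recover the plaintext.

ricermsduh

The inverse of 17 mod 26 is 23, since 17·23=391≡1. Apply D(y)=23·(y−20) mod 26:
x(23): 23·(23−20)=69≡17 → r
a(0): 23·(0−20)=-460≡8 → i
c(2): 23·(2−20)=-414≡2 → c
k(10): 23·(10−20)=-230≡4 → e
x(23): 23·(23−20)=69≡17 → r
q(16): 23·(16−20)=-92≡12 → m
o(14): 23·(14−20)=-138≡18 → s
t(19): 23·(19−20)=-23≡3 → d
w(22): 23·(22−20)=46≡20 → u
j(9): 23·(9−20)=-253≡7 → h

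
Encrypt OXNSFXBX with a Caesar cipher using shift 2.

O(14): 14+2=16 → Q
X(23): 23+2=25 → Z
N(13): 13+2=15 → P
S(18): 18+2=20 → U
F(5): 5+2=7 → H
X(23): 23+2=25 → Z
B(1): 1+2=3 → D
X(23): 23+2=25 → Z

QZPUHZDZ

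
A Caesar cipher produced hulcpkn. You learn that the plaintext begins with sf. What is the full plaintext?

From the crib: h(7)−s(18)=-11≡15, so the shift is 15.
Subtract 15 from each ciphertext letter:
h(7): 7−15=-8≡18 → s
u(20): 20−15=5 → f
l(11): 11−15=-4≡22 → w
c(2): 2−15=-13≡13 → n
p(15): 15−15=0 → a
k(10): 10−15=-5≡21 → v
n(13): 13−15=-2≡24 → y

sfwnavy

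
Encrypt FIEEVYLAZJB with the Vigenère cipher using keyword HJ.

MRLNCHSJGSI

Repeat the key across the message: HJHJHJHJHJH
F(5)+H(7): 12 → M
I(8)+J(9): 17 → R
E(4)+H(7): 11 → L
E(4)+J(9): 13 → N
V(21)+H(7): 28≡2 → C
Y(24)+J(9): 33≡7 → H
L(11)+H(7): 18 → S
A(0)+J(9): 9 → J
Z(25)+H(7): 32≡6 → G
J(9)+J(9): 18 → S
B(1)+H(7): 8 → I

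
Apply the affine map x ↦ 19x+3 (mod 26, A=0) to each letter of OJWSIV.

O(14): 19·14+3=269≡9 → J
J(9): 19·9+3=174≡18 → S
W(22): 19·22+3=421≡5 → F
S(18): 19·18+3=345≡7 → H
I(8): 19·8+3=155≡25 → Z
V(21): 19·21+3=402≡12 → M

JSFHZM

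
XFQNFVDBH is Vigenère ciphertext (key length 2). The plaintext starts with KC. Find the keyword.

ND

Subtract each crib letter from the matching ciphertext letter (mod 26):
X(23)−K(10)=13 → N
F(5)−C(2)=3 → D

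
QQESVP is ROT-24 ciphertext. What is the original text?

SSGUXR

Q(16): 16−24=-8≡18 → S
Q(16): 16−24=-8≡18 → S
E(4): 4−24=-20≡6 → G
S(18): 18−24=-6≡20 → U
V(21): 21−24=-3≡23 → X
P(15): 15−24=-9≡17 → R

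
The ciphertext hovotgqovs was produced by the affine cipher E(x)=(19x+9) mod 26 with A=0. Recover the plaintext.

edcdgtzdcv

The inverse of 19 mod 26 is 11, since 19·11=209≡1. Apply D(y)=11·(y−9) mod 26:
h(7): 11·(7−9)=-22≡4 → e
o(14): 11·(14−9)=55≡3 → d
v(21): 11·(21−9)=132≡2 → c
o(14): 11·(14−9)=55≡3 → d
t(19): 11·(19−9)=110≡6 → g
g(6): 11·(6−9)=-33≡19 → t
q(16): 11·(16−9)=77≡25 → z
o(14): 11·(14−9)=55≡3 → d
v(21): 11·(21−9)=132≡2 → c
s(18): 11·(18−9)=99≡21 → v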